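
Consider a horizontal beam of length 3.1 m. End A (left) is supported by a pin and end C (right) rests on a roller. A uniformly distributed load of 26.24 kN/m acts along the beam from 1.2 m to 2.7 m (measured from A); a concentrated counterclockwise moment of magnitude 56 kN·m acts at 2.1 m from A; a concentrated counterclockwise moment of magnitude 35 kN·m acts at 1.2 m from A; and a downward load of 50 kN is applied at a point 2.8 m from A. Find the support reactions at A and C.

Resultant of the distributed load: 26.24 × 1.5 = 39.36 kN at 1.95 m from A.
Moments about A: C_y·3.1 − (26.24·1.5)·1.95 + 56 + 35 − 50·2.8 = 0 → C_y = 125.752/3.1 = 40.5652 ≈ 40.57 kN.
ΣF_y = 0: A_y + 40.5652 − 26.24·1.5 − 50 = 0 → A_y = 48.79 kN.
ΣF_x = 0: no horizontal applied forces, so A_x = 0.

A_x = 0, A_y = 48.79 kN, C_y = 40.57 kN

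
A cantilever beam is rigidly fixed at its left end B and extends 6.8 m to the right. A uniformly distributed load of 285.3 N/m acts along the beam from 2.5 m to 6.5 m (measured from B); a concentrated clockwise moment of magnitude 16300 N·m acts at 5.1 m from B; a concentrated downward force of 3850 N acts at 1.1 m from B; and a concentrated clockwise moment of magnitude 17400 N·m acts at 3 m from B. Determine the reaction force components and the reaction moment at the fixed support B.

B_x = 0, B_y = 4991 N, M_B = 43070 N·m

Resultant of the distributed load: 285.3 × 4 = 1141.2 N at 4.5 m from B.
ΣF_x = 0: B_x = 0.
ΣF_y = 0: B_y − 285.3·4 − 3850 = 0 → B_y = 4991 N.
ΣM about B: M_B − (285.3·4)·4.5 − 16300 − 3850·1.1 − 17400 = 0 → M_B = 43070 N·m.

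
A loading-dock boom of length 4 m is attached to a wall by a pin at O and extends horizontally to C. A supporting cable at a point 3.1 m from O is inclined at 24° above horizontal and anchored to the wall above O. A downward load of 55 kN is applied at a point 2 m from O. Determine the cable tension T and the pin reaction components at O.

T = 87.24 kN, O_x = 79.70 kN, O_y = 19.52 kN

ΣM about O: T·sin24°·3.1 − 55·2 = 0 → T = 110/(3.1·0.406737) = 87.2403 ≈ 87.24 kN.
ΣF_x = 0: O_x − T·cos24° = 0 → O_x = 87.2403 × 0.913545 = 79.70 kN.
ΣF_y = 0: O_y + T·sin24° − 55 = 0 → O_y = 55 − 87.2403 × 0.406737 = 19.52 kN.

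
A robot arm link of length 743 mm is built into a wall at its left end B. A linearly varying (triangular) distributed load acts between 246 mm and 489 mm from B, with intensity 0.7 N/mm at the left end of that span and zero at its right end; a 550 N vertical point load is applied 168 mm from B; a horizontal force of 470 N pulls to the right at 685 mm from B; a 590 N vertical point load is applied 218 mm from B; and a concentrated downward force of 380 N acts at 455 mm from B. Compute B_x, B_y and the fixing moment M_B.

Resultant of the triangular load: ½ × 0.7 × 243 = 85.05 N, acting at 327 mm from B (one-third of the span from the peak).
ΣF_x = 0: B_x + 470 = 0 → B_x = -470.0 N.
ΣF_y = 0: B_y − ½·0.7·243 − 550 − 590 − 380 = 0 → B_y = 1605 N.
ΣM about B: M_B − (½·0.7·243)·327 − 550·168 − 590·218 − 380·455 = 0 → M_B = 421700 N·mm.

B_x = -470.0 N, B_y = 1605 N, M_B = 421700 N·mm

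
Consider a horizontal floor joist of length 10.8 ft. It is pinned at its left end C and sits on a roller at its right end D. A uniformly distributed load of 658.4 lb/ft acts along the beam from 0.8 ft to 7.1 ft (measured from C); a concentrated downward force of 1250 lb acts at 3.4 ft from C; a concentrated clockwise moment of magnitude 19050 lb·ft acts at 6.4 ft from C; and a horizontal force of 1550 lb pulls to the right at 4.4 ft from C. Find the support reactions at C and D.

C_x = -1550 lb, C_y = 1723 lb, D_y = 3674 lb

Resultant of the distributed load: 658.4 × 6.3 = 4147.92 lb at 3.95 ft from C.
Moments about C: D_y·10.8 − (658.4·6.3)·3.95 − 1250·3.4 − 19050 = 0 → D_y = 39684.284/10.8 = 3674.47 ≈ 3674 lb.
ΣF_y = 0: C_y + 3674.47 − 658.4·6.3 − 1250 = 0 → C_y = 1723 lb.
ΣF_x = 0: C_x + 1550 = 0 → C_x = -1550 lb.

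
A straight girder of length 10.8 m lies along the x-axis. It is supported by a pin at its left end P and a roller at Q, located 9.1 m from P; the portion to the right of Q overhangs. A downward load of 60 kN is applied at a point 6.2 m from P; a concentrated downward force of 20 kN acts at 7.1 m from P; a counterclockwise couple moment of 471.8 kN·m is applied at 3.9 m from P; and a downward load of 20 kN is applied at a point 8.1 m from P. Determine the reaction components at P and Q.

Moments about P: Q_y·9.1 − 60·6.2 − 20·7.1 + 471.8 − 20·8.1 = 0 → Q_y = 204.2/9.1 = 22.4396 ≈ 22.44 kN.
ΣF_y = 0: P_y + 22.4396 − 60 − 20 − 20 = 0 → P_y = 77.56 kN.
ΣF_x = 0: no horizontal applied forces, so P_x = 0.

P_x = 0, P_y = 77.56 kN, Q_y = 22.44 kN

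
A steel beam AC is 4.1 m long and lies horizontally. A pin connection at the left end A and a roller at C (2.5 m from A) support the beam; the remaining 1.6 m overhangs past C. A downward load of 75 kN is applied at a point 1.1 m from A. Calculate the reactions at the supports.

Taking moments about A: C_y·2.5 − 75·1.1 = 0 → C_y = 82.5/2.5 = 33.00 kN.
ΣF_y = 0: A_y + 33 − 75 = 0 → A_y = 42.00 kN.
ΣF_x = 0: no horizontal applied forces, so A_x = 0.

A_x = 0, A_y = 42.00 kN, C_y = 33.00 kN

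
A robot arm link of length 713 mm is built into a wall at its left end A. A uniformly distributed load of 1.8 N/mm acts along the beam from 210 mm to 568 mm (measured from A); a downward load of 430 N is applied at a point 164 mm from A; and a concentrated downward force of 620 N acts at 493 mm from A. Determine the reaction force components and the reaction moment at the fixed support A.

A_x = 0, A_y = 1694 N, M_A = 626900 N·mm

Resultant of the distributed load: 1.8 × 358 = 644.4 N at 389 mm from A.
ΣF_x = 0: A_x = 0.
ΣF_y = 0: A_y − 1.8·358 − 430 − 620 = 0 → A_y = 1694 N.
ΣM about A: M_A − (1.8·358)·389 − 430·164 − 620·493 = 0 → M_A = 626900 N·mm.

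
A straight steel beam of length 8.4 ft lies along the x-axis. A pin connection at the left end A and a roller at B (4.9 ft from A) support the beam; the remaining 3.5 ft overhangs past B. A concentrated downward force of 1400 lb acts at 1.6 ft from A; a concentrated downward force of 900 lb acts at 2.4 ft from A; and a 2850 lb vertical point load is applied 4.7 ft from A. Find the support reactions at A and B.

A_x = 0, A_y = 1518 lb, B_y = 3632 lb

Taking moments about A: B_y·4.9 − 1400·1.6 − 900·2.4 − 2850·4.7 = 0 → B_y = 17795/4.9 = 3631.63 ≈ 3632 lb.
ΣF_y = 0: A_y + 3631.63 − 1400 − 900 − 2850 = 0 → A_y = 1518 lb.
ΣF_x = 0: no horizontal applied forces, so A_x = 0.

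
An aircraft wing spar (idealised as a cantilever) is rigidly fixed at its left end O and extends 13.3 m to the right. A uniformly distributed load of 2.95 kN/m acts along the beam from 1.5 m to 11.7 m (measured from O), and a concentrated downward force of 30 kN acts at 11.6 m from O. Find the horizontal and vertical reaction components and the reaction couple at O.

O_x = 0, O_y = 60.09 kN, M_O = 546.6 kN·m

Resultant of the distributed load: 2.95 × 10.2 = 30.09 kN at 6.6 m from O.
ΣF_x = 0: O_x = 0.
ΣF_y = 0: O_y − 2.95·10.2 − 30 = 0 → O_y = 60.09 kN.
ΣM about O: M_O − (2.95·10.2)·6.6 − 30·11.6 = 0 → M_O = 546.6 kN·m.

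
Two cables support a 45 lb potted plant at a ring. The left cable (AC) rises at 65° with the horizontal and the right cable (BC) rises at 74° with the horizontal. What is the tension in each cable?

T_AC = 18.91 lb, T_BC = 28.99 lb

ΣF_x = 0: −T_AC·cos65° + T_BC·cos74° = 0 → T_BC = 1.53324·T_AC.
ΣF_y = 0: T_AC·sin65° + T_BC·sin74° = 45.
Substitute: T_AC·(0.906308 + 1.53324·0.961262) = 45 → T_AC = 18.9063 ≈ 18.91 lb.
Then T_BC = 1.53324 × 18.9063 = 28.99 lb.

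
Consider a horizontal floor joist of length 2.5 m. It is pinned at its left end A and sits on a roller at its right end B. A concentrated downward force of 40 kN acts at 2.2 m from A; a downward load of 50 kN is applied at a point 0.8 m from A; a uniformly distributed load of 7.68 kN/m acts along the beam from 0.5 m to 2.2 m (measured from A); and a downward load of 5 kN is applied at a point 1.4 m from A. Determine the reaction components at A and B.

Resultant of the distributed load: 7.68 × 1.7 = 13.056 kN at 1.35 m from A.
Moments about A: B_y·2.5 − 40·2.2 − 50·0.8 − (7.68·1.7)·1.35 − 5·1.4 = 0 → B_y = 152.6256/2.5 = 61.0502 ≈ 61.05 kN.
ΣF_y = 0: A_y + 61.0502 − 40 − 50 − 7.68·1.7 − 5 = 0 → A_y = 47.01 kN.
ΣF_x = 0: no horizontal applied forces, so A_x = 0.

A_x = 0, A_y = 47.01 kN, B_y = 61.05 kN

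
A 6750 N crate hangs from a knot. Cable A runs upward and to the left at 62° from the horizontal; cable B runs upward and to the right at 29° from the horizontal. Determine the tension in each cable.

ΣF_x = 0: −T_A·cos62° + T_B·cos29° = 0 → T_B = 0.536772·T_A.
ΣF_y = 0: T_A·sin62° + T_B·sin29° = 6750.
Substitute: T_A·(0.882948 + 0.536772·0.48481) = 6750 → T_A = 5904.58 ≈ 5905 N.
Then T_B = 0.536772 × 5904.58 = 3169 N.

T_A = 5905 N, T_B = 3169 N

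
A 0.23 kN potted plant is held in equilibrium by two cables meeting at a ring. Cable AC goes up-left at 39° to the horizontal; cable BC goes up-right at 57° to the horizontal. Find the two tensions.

ΣF_x = 0: −T_AC·cos39° + T_BC·cos57° = 0 → T_BC = 1.4269·T_AC.
ΣF_y = 0: T_AC·sin39° + T_BC·sin57° = 0.23.
Substitute: T_AC·(0.62932 + 1.4269·0.838671) = 0.23 → T_AC = 0.125957 ≈ 0.1260 kN.
Then T_BC = 1.4269 × 0.125957 = 0.1797 kN.

T_AC = 0.1260 kN, T_BC = 0.1797 kN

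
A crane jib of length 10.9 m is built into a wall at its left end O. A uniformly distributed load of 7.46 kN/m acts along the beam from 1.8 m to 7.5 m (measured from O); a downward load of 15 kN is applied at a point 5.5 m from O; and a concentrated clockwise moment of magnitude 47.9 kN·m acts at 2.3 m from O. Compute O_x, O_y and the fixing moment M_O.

Resultant of the distributed load: 7.46 × 5.7 = 42.522 kN at 4.65 m from O.
ΣF_x = 0: O_x = 0.
ΣF_y = 0: O_y − 7.46·5.7 − 15 = 0 → O_y = 57.52 kN.
ΣM about O: M_O − (7.46·5.7)·4.65 − 15·5.5 − 47.9 = 0 → M_O = 328.1 kN·m.

O_x = 0, O_y = 57.52 kN, M_O = 328.1 kN·m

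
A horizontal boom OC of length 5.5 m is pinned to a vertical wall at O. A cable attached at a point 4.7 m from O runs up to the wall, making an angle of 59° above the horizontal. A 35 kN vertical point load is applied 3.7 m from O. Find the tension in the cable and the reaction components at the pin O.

T = 32.14 kN, O_x = 16.56 kN, O_y = 7.447 kN

ΣM about O: T·sin59°·4.7 − 35·3.7 = 0 → T = 129.5/(4.7·0.857167) = 32.1445 ≈ 32.14 kN.
ΣF_x = 0: O_x − T·cos59° = 0 → O_x = 32.1445 × 0.515038 = 16.56 kN.
ΣF_y = 0: O_y + T·sin59° − 35 = 0 → O_y = 35 − 32.1445 × 0.857167 = 7.447 kN.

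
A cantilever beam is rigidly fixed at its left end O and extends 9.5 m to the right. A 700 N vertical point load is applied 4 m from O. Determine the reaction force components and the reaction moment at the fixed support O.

ΣF_x = 0: O_x = 0.
ΣF_y = 0: O_y − 700 = 0 → O_y = 700.0 N.
ΣM about O: M_O − 700·4 = 0 → M_O = 2800 N·m.

O_x = 0, O_y = 700.0 N, M_O = 2800 N·m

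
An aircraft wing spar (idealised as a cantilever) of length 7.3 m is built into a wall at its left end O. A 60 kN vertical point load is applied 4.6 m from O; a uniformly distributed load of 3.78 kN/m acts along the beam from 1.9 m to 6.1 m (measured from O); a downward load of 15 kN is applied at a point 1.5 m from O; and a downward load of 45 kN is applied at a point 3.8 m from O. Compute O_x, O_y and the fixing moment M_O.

O_x = 0, O_y = 135.9 kN, M_O = 533.0 kN·m

Resultant of the distributed load: 3.78 × 4.2 = 15.876 kN at 4 m from O.
ΣF_x = 0: O_x = 0.
ΣF_y = 0: O_y − 60 − 3.78·4.2 − 15 − 45 = 0 → O_y = 135.9 kN.
ΣM about O: M_O − 60·4.6 − (3.78·4.2)·4 − 15·1.5 − 45·3.8 = 0 → M_O = 533.0 kN·m.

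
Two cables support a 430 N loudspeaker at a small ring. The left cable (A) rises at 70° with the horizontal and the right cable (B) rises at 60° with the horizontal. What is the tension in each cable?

T_A = 280.7 N, T_B = 192.0 N

ΣF_x = 0: −T_A·cos70° + T_B·cos60° = 0 → T_B = 0.68404·T_A.
ΣF_y = 0: T_A·sin70° + T_B·sin60° = 430.
Substitute: T_A·(0.939693 + 0.68404·0.866025) = 430 → T_A = 280.663 ≈ 280.7 N.
Then T_B = 0.68404 × 280.663 = 192.0 N.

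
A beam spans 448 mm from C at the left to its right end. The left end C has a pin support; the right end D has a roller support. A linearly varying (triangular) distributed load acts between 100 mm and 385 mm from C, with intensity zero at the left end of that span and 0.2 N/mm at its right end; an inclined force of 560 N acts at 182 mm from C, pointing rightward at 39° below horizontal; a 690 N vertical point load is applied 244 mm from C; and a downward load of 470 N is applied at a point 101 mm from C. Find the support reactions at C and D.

C_x = -435.2 N, C_y = 897.5 N, D_y = 643.4 N

Resultant of the triangular load: ½ × 0.2 × 285 = 28.5 N, acting at 290 mm from C (one-third of the span from the peak).
ΣM about C: D_y·448 − (½·0.2·285)·290 − 560·sin39°·182 − 690·244 − 470·101 = 0 → D_y = 288235/448 = 643.382 ≈ 643.4 N.
ΣF_y = 0: C_y + 643.382 − ½·0.2·285 − 560·sin39° − 690 − 470 = 0 → C_y = 897.5 N.
ΣF_x = 0: C_x + 560·cos39° = 0 → C_x = -435.2 N.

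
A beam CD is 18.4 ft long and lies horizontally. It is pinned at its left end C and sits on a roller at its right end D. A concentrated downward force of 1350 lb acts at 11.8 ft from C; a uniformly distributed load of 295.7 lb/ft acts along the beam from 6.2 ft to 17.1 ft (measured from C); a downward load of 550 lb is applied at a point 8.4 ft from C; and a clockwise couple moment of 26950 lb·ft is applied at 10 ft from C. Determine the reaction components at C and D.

C_x = 0, C_y = 500.9 lb, D_y = 4622 lb

Resultant of the distributed load: 295.7 × 10.9 = 3223.13 lb at 11.65 ft from C.
Moments about C: D_y·18.4 − 1350·11.8 − (295.7·10.9)·11.65 − 550·8.4 − 26950 = 0 → D_y = 85049.4645/18.4 = 4622.25 ≈ 4622 lb.
ΣF_y = 0: C_y + 4622.25 − 1350 − 295.7·10.9 − 550 = 0 → C_y = 500.9 lb.
ΣF_x = 0: no horizontal applied forces, so C_x = 0.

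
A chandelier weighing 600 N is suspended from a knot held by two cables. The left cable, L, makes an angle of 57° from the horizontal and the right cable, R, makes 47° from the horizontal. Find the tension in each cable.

ΣF_x = 0: −T_L·cos57° + T_R·cos47° = 0 → T_R = 0.798593·T_L.
ΣF_y = 0: T_L·sin57° + T_R·sin47° = 600.
Substitute: T_L·(0.838671 + 0.798593·0.731354) = 600 → T_L = 421.726 ≈ 421.7 N.
Then T_R = 0.798593 × 421.726 = 336.8 N.

T_L = 421.7 N, T_R = 336.8 N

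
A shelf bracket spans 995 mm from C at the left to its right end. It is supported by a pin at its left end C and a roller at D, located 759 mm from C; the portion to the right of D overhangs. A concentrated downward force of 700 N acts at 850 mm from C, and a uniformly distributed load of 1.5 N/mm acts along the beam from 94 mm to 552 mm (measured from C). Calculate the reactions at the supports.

C_x = 0, C_y = 310.7 N, D_y = 1076 N

Resultant of the distributed load: 1.5 × 458 = 687 N at 323 mm from C.
Moments about C: D_y·759 − 700·850 − (1.5·458)·323 = 0 → D_y = 816901/759 = 1076.29 ≈ 1076 N.
ΣF_y = 0: C_y + 1076.29 − 700 − 1.5·458 = 0 → C_y = 310.7 N.
ΣF_x = 0: no horizontal applied forces, so C_x = 0.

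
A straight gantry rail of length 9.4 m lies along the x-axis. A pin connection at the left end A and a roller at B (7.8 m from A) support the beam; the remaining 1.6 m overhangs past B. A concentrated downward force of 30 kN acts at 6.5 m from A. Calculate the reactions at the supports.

ΣM about A: B_y·7.8 − 30·6.5 = 0 → B_y = 195/7.8 = 25.00 kN.
ΣF_y = 0: A_y + 25 − 30 = 0 → A_y = 5.000 kN.
ΣF_x = 0: no horizontal applied forces, so A_x = 0.

A_x = 0, A_y = 5.000 kN, B_y = 25.00 kN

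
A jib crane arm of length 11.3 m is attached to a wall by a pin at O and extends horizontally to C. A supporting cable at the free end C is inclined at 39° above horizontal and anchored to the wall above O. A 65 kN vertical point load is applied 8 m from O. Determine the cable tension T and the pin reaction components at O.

T = 73.12 kN, O_x = 56.83 kN, O_y = 18.98 kN

ΣM about O: T·sin39°·11.3 − 65·8 = 0 → T = 520/(11.3·0.62932) = 73.1229 ≈ 73.12 kN.
ΣF_x = 0: O_x − T·cos39° = 0 → O_x = 73.1229 × 0.777146 = 56.83 kN.
ΣF_y = 0: O_y + T·sin39° − 65 = 0 → O_y = 65 − 73.1229 × 0.62932 = 18.98 kN.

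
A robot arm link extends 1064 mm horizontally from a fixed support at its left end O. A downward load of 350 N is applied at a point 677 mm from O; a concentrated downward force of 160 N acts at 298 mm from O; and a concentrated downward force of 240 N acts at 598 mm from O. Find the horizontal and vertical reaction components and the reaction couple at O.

ΣF_x = 0: O_x = 0.
ΣF_y = 0: O_y − 350 − 160 − 240 = 0 → O_y = 750.0 N.
ΣM about O: M_O − 350·677 − 160·298 − 240·598 = 0 → M_O = 428200 N·mm.

O_x = 0, O_y = 750.0 N, M_O = 428200 N·mm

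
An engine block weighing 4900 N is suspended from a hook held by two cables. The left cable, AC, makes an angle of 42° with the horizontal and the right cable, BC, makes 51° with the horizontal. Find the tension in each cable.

T_AC = 3088 N, T_BC = 3646 N

ΣF_x = 0: −T_AC·cos42° + T_BC·cos51° = 0 → T_BC = 1.18087·T_AC.
ΣF_y = 0: T_AC·sin42° + T_BC·sin51° = 4900.
Substitute: T_AC·(0.669131 + 1.18087·0.777146) = 4900 → T_AC = 3087.9 ≈ 3088 N.
Then T_BC = 1.18087 × 3087.9 = 3646 N.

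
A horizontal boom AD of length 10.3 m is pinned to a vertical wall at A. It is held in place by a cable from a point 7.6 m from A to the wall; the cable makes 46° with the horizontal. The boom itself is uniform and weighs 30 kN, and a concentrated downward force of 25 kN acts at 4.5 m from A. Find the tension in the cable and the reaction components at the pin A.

ΣM about A: T·sin46°·7.6 − 30·5.15 − 25·4.5 = 0 → T = 267/(7.6·0.71934) = 48.8386 ≈ 48.84 kN.
ΣF_x = 0: A_x − T·cos46° = 0 → A_x = 48.8386 × 0.694658 = 33.93 kN.
ΣF_y = 0: A_y + T·sin46° − 30 − 25 = 0 → A_y = 55 − 48.8386 × 0.71934 = 19.87 kN.

T = 48.84 kN, A_x = 33.93 kN, A_y = 19.87 kN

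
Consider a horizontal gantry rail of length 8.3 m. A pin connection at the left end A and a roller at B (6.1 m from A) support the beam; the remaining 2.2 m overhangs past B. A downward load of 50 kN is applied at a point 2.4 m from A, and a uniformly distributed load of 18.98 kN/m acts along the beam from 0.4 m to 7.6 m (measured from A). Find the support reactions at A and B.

Resultant of the distributed load: 18.98 × 7.2 = 136.656 kN at 4 m from A.
ΣM about A: B_y·6.1 − 50·2.4 − (18.98·7.2)·4 = 0 → B_y = 666.624/6.1 = 109.283 ≈ 109.3 kN.
ΣF_y = 0: A_y + 109.283 − 50 − 18.98·7.2 = 0 → A_y = 77.37 kN.
ΣF_x = 0: no horizontal applied forces, so A_x = 0.

A_x = 0, A_y = 77.37 kN, B_y = 109.3 kN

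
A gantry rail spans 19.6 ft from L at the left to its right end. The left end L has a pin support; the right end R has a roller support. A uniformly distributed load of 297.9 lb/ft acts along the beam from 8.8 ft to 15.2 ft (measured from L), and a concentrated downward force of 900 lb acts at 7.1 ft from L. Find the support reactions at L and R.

Resultant of the distributed load: 297.9 × 6.4 = 1906.56 lb at 12 ft from L.
Taking moments about L: R_y·19.6 − (297.9·6.4)·12 − 900·7.1 = 0 → R_y = 29268.72/19.6 = 1493.3 ≈ 1493 lb.
ΣF_y = 0: L_y + 1493.3 − 297.9·6.4 − 900 = 0 → L_y = 1313 lb.
ΣF_x = 0: no horizontal applied forces, so L_x = 0.

L_x = 0, L_y = 1313 lb, R_y = 1493 lb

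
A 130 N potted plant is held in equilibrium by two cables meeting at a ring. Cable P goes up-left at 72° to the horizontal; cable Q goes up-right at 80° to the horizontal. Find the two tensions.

ΣF_x = 0: −T_P·cos72° + T_Q·cos80° = 0 → T_Q = 1.77956·T_P.
ΣF_y = 0: T_P·sin72° + T_Q·sin80° = 130.
Substitute: T_P·(0.951057 + 1.77956·0.984808) = 130 → T_P = 48.0844 ≈ 48.08 N.
Then T_Q = 1.77956 × 48.0844 = 85.57 N.

T_P = 48.08 N, T_Q = 85.57 N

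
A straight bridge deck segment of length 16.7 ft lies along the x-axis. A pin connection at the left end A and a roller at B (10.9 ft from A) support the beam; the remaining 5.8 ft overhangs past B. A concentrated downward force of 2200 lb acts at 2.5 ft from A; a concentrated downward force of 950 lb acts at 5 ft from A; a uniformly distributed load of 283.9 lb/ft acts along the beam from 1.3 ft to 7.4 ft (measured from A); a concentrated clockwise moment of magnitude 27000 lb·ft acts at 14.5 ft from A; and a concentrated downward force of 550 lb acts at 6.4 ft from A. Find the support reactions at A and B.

A_x = 0, A_y = 1000 lb, B_y = 4431 lb

Resultant of the distributed load: 283.9 × 6.1 = 1731.79 lb at 4.35 ft from A.
ΣM about A: B_y·10.9 − 2200·2.5 − 950·5 − (283.9·6.1)·4.35 − 27000 − 550·6.4 = 0 → B_y = 48303.2865/10.9 = 4431.49 ≈ 4431 lb.
ΣF_y = 0: A_y + 4431.49 − 2200 − 950 − 283.9·6.1 − 550 = 0 → A_y = 1000 lb.
ΣF_x = 0: no horizontal applied forces, so A_x = 0.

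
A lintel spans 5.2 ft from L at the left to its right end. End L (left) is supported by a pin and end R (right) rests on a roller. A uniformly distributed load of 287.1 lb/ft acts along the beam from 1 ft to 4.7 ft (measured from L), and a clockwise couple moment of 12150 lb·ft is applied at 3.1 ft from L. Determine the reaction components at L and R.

Resultant of the distributed load: 287.1 × 3.7 = 1062.27 lb at 2.85 ft from L.
ΣM about L: R_y·5.2 − (287.1·3.7)·2.85 − 12150 = 0 → R_y = 15177.4695/5.2 = 2918.74 ≈ 2919 lb.
ΣF_y = 0: L_y + 2918.74 − 287.1·3.7 = 0 → L_y = -1856 lb.
ΣF_x = 0: no horizontal applied forces, so L_x = 0.

L_x = 0, L_y = -1856 lb, R_y = 2919 lb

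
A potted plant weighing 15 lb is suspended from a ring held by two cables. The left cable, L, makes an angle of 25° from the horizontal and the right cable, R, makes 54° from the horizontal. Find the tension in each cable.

ΣF_x = 0: −T_L·cos25° + T_R·cos54° = 0 → T_R = 1.5419·T_L.
ΣF_y = 0: T_L·sin25° + T_R·sin54° = 15.
Substitute: T_L·(0.422618 + 1.5419·0.809017) = 15 → T_L = 8.98181 ≈ 8.982 lb.
Then T_R = 1.5419 × 8.98181 = 13.85 lb.

T_L = 8.982 lb, T_R = 13.85 lb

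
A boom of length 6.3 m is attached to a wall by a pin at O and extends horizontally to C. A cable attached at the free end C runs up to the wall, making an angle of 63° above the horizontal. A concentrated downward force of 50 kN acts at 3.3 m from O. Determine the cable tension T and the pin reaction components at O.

T = 29.39 kN, O_x = 13.34 kN, O_y = 23.81 kN

ΣM about O: T·sin63°·6.3 − 50·3.3 = 0 → T = 165/(6.3·0.891007) = 29.3942 ≈ 29.39 kN.
ΣF_x = 0: O_x − T·cos63° = 0 → O_x = 29.3942 × 0.45399 = 13.34 kN.
ΣF_y = 0: O_y + T·sin63° − 50 = 0 → O_y = 50 − 29.3942 × 0.891007 = 23.81 kN.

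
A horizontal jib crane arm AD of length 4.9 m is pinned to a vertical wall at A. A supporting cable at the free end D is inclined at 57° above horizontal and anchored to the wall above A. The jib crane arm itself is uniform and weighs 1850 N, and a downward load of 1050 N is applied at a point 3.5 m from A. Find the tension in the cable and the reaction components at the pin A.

T = 1997 N, A_x = 1088 N, A_y = 1225 N

ΣM about A: T·sin57°·4.9 − 1850·2.45 − 1050·3.5 = 0 → T = 8207.5/(4.9·0.838671) = 1997.21 ≈ 1997 N.
ΣF_x = 0: A_x − T·cos57° = 0 → A_x = 1997.21 × 0.544639 = 1088 N.
ΣF_y = 0: A_y + T·sin57° − 1850 − 1050 = 0 → A_y = 2900 − 1997.21 × 0.838671 = 1225 N.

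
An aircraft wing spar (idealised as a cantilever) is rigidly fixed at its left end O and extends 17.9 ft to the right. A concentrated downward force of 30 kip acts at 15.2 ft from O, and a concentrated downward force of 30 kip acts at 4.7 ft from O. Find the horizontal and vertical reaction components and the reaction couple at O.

ΣF_x = 0: O_x = 0.
ΣF_y = 0: O_y − 30 − 30 = 0 → O_y = 60.00 kip.
ΣM about O: M_O − 30·15.2 − 30·4.7 = 0 → M_O = 597.0 kip·ft.

O_x = 0, O_y = 60.00 kip, M_O = 597.0 kip·ft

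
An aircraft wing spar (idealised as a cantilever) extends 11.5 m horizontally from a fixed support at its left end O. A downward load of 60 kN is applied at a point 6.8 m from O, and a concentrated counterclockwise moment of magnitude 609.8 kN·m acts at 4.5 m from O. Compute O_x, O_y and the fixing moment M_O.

ΣF_x = 0: O_x = 0.
ΣF_y = 0: O_y − 60 = 0 → O_y = 60.00 kN.
ΣM about O: M_O − 60·6.8 + 609.8 = 0 → M_O = -201.8 kN·m.

O_x = 0, O_y = 60.00 kN, M_O = -201.8 kN·m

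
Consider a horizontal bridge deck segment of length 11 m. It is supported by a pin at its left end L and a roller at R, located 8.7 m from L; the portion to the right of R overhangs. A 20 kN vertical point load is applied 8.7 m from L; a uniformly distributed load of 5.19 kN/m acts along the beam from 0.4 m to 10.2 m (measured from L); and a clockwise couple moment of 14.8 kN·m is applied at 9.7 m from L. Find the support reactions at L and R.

Resultant of the distributed load: 5.19 × 9.8 = 50.862 kN at 5.3 m from L.
Taking moments about L: R_y·8.7 − 20·8.7 − (5.19·9.8)·5.3 − 14.8 = 0 → R_y = 458.3686/8.7 = 52.686 ≈ 52.69 kN.
ΣF_y = 0: L_y + 52.686 − 20 − 5.19·9.8 = 0 → L_y = 18.18 kN.
ΣF_x = 0: no horizontal applied forces, so L_x = 0.

L_x = 0, L_y = 18.18 kN, R_y = 52.69 kN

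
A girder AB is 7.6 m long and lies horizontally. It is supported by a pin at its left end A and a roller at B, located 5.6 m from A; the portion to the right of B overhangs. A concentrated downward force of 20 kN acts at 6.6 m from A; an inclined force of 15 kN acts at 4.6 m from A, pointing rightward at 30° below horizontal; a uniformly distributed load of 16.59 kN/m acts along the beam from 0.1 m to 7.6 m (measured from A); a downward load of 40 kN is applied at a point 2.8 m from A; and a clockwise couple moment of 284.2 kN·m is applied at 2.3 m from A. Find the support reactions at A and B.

Resultant of the distributed load: 16.59 × 7.5 = 124.425 kN at 3.85 m from A.
Moments about A: B_y·5.6 − 20·6.6 − 15·sin30°·4.6 − (16.59·7.5)·3.85 − 40·2.8 − 284.2 = 0 → B_y = 1041.73625/5.6 = 186.024 ≈ 186.0 kN.
ΣF_y = 0: A_y + 186.024 − 20 − 15·sin30° − 16.59·7.5 − 40 = 0 → A_y = 5.901 kN.
ΣF_x = 0: A_x + 15·cos30° = 0 → A_x = -12.99 kN.

A_x = -12.99 kN, A_y = 5.901 kN, B_y = 186.0 kN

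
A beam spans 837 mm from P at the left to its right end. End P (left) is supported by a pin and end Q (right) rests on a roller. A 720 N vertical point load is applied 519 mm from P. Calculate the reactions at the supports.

Taking moments about P: Q_y·837 − 720·519 = 0 → Q_y = 373680/837 = 446.452 ≈ 446.5 N.
ΣF_y = 0: P_y + 446.452 − 720 = 0 → P_y = 273.5 N.
ΣF_x = 0: no horizontal applied forces, so P_x = 0.

P_x = 0, P_y = 273.5 N, Q_y = 446.5 N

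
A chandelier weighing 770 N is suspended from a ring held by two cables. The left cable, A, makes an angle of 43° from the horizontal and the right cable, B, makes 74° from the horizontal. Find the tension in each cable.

ΣF_x = 0: −T_A·cos43° + T_B·cos74° = 0 → T_B = 2.65332·T_A.
ΣF_y = 0: T_A·sin43° + T_B·sin74° = 770.
Substitute: T_A·(0.681998 + 2.65332·0.961262) = 770 → T_A = 238.203 ≈ 238.2 N.
Then T_B = 2.65332 × 238.203 = 632.0 N.

T_A = 238.2 N, T_B = 632.0 N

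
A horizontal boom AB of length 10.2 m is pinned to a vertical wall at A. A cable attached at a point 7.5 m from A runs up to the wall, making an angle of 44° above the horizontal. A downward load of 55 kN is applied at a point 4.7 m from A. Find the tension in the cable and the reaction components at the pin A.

ΣM about A: T·sin44°·7.5 − 55·4.7 = 0 → T = 258.5/(7.5·0.694658) = 49.6167 ≈ 49.62 kN.
ΣF_x = 0: A_x − T·cos44° = 0 → A_x = 49.6167 × 0.71934 = 35.69 kN.
ΣF_y = 0: A_y + T·sin44° − 55 = 0 → A_y = 55 − 49.6167 × 0.694658 = 20.53 kN.

T = 49.62 kN, A_x = 35.69 kN, A_y = 20.53 kN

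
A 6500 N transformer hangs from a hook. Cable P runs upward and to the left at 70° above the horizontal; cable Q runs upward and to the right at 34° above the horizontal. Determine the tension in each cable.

ΣF_x = 0: −T_P·cos70° + T_Q·cos34° = 0 → T_Q = 0.412551·T_P.
ΣF_y = 0: T_P·sin70° + T_Q·sin34° = 6500.
Substitute: T_P·(0.939693 + 0.412551·0.559193) = 6500 → T_P = 5553.71 ≈ 5554 N.
Then T_Q = 0.412551 × 5553.71 = 2291 N.

T_P = 5554 N, T_Q = 2291 N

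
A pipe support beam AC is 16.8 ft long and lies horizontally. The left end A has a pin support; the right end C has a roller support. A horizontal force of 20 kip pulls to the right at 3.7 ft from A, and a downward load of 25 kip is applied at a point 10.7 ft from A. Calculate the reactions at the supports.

A_x = -20.00 kip, A_y = 9.077 kip, C_y = 15.92 kip

ΣM about A: C_y·16.8 − 25·10.7 = 0 → C_y = 267.5/16.8 = 15.9226 ≈ 15.92 kip.
ΣF_y = 0: A_y + 15.9226 − 25 = 0 → A_y = 9.077 kip.
ΣF_x = 0: A_x + 20 = 0 → A_x = -20.00 kip.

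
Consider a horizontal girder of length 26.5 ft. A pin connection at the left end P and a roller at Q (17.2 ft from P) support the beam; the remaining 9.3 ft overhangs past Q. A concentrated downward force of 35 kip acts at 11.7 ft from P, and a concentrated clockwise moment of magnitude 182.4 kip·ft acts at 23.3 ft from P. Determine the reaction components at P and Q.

Moments about P: Q_y·17.2 − 35·11.7 − 182.4 = 0 → Q_y = 591.9/17.2 = 34.4128 ≈ 34.41 kip.
ΣF_y = 0: P_y + 34.4128 − 35 = 0 → P_y = 0.5872 kip.
ΣF_x = 0: no horizontal applied forces, so P_x = 0.

P_x = 0, P_y = 0.5872 kip, Q_y = 34.41 kip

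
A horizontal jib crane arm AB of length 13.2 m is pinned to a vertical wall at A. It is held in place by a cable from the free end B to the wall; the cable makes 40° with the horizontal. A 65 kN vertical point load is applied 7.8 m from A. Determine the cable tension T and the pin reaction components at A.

ΣM about A: T·sin40°·13.2 − 65·7.8 = 0 → T = 507/(13.2·0.642788) = 59.7539 ≈ 59.75 kN.
ΣF_x = 0: A_x − T·cos40° = 0 → A_x = 59.7539 × 0.766044 = 45.77 kN.
ΣF_y = 0: A_y + T·sin40° − 65 = 0 → A_y = 65 − 59.7539 × 0.642788 = 26.59 kN.

T = 59.75 kN, A_x = 45.77 kN, A_y = 26.59 kN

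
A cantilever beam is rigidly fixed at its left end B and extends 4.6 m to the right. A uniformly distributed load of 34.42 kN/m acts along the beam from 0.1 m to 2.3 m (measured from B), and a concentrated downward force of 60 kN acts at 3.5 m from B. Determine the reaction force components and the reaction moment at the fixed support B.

B_x = 0, B_y = 135.7 kN, M_B = 300.9 kN·m

Resultant of the distributed load: 34.42 × 2.2 = 75.724 kN at 1.2 m from B.
ΣF_x = 0: B_x = 0.
ΣF_y = 0: B_y − 34.42·2.2 − 60 = 0 → B_y = 135.7 kN.
ΣM about B: M_B − (34.42·2.2)·1.2 − 60·3.5 = 0 → M_B = 300.9 kN·m.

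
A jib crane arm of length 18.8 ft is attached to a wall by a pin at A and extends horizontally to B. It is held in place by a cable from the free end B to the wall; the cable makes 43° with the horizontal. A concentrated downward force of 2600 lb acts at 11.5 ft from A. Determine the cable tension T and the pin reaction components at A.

ΣM about A: T·sin43°·18.8 − 2600·11.5 = 0 → T = 29900/(18.8·0.681998) = 2332.01 ≈ 2332 lb.
ΣF_x = 0: A_x − T·cos43° = 0 → A_x = 2332.01 × 0.731354 = 1706 lb.
ΣF_y = 0: A_y + T·sin43° − 2600 = 0 → A_y = 2600 − 2332.01 × 0.681998 = 1010 lb.

T = 2332 lb, A_x = 1706 lb, A_y = 1010 lb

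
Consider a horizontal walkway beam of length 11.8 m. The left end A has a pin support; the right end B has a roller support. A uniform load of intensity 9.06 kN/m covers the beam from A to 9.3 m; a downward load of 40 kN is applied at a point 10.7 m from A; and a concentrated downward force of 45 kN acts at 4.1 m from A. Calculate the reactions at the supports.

Resultant of the distributed load: 9.06 × 9.3 = 84.258 kN at 4.65 m from A.
ΣM about A: B_y·11.8 − (9.06·9.3)·4.65 − 40·10.7 − 45·4.1 = 0 → B_y = 1004.2997/11.8 = 85.1101 ≈ 85.11 kN.
ΣF_y = 0: A_y + 85.1101 − 9.06·9.3 − 40 − 45 = 0 → A_y = 84.15 kN.
ΣF_x = 0: no horizontal applied forces, so A_x = 0.

A_x = 0, A_y = 84.15 kN, B_y = 85.11 kN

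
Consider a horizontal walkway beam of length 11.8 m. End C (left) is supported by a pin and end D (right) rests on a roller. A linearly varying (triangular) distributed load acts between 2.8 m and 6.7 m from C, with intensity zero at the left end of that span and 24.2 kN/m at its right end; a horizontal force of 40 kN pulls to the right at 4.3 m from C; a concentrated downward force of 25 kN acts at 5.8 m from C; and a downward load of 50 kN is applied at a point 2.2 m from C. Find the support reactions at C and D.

C_x = -40.00 kN, C_y = 78.98 kN, D_y = 43.21 kN

Resultant of the triangular load: ½ × 24.2 × 3.9 = 47.19 kN, acting at 5.4 m from C (one-third of the span from the peak).
Taking moments about C: D_y·11.8 − (½·24.2·3.9)·5.4 − 25·5.8 − 50·2.2 = 0 → D_y = 509.826/11.8 = 43.2056 ≈ 43.21 kN.
ΣF_y = 0: C_y + 43.2056 − ½·24.2·3.9 − 25 − 50 = 0 → C_y = 78.98 kN.
ΣF_x = 0: C_x + 40 = 0 → C_x = -40.00 kN.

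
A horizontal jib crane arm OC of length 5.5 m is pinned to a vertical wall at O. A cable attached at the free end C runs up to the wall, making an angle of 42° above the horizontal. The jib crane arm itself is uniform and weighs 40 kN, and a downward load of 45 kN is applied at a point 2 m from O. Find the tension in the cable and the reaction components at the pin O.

ΣM about O: T·sin42°·5.5 − 40·2.75 − 45·2 = 0 → T = 200/(5.5·0.669131) = 54.3446 ≈ 54.34 kN.
ΣF_x = 0: O_x − T·cos42° = 0 → O_x = 54.3446 × 0.743145 = 40.39 kN.
ΣF_y = 0: O_y + T·sin42° − 40 − 45 = 0 → O_y = 85 − 54.3446 × 0.669131 = 48.64 kN.

T = 54.34 kN, O_x = 40.39 kN, O_y = 48.64 kN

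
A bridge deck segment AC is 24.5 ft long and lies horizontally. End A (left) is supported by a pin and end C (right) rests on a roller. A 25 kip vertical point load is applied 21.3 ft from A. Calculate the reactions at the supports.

A_x = 0, A_y = 3.265 kip, C_y = 21.73 kip

Moments about A: C_y·24.5 − 25·21.3 = 0 → C_y = 532.5/24.5 = 21.7347 ≈ 21.73 kip.
ΣF_y = 0: A_y + 21.7347 − 25 = 0 → A_y = 3.265 kip.
ΣF_x = 0: no horizontal applied forces, so A_x = 0.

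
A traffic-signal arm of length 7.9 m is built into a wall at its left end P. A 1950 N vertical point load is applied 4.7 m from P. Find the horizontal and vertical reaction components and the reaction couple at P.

ΣF_x = 0: P_x = 0.
ΣF_y = 0: P_y − 1950 = 0 → P_y = 1950 N.
ΣM about P: M_P − 1950·4.7 = 0 → M_P = 9165 N·m.

P_x = 0, P_y = 1950 N, M_P = 9165 N·m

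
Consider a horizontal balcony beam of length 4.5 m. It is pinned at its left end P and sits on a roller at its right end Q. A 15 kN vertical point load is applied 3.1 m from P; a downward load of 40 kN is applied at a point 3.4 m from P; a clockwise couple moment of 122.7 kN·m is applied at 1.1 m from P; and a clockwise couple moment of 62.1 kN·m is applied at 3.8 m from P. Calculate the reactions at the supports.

ΣM about P: Q_y·4.5 − 15·3.1 − 40·3.4 − 122.7 − 62.1 = 0 → Q_y = 367.3/4.5 = 81.6222 ≈ 81.62 kN.
ΣF_y = 0: P_y + 81.6222 − 15 − 40 = 0 → P_y = -26.62 kN.
ΣF_x = 0: no horizontal applied forces, so P_x = 0.

P_x = 0, P_y = -26.62 kN, Q_y = 81.62 kN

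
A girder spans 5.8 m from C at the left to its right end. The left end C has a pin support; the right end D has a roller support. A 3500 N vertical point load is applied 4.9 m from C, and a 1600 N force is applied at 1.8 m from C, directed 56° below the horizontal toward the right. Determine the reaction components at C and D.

C_x = -894.7 N, C_y = 1458 N, D_y = 3369 N

Moments about C: D_y·5.8 − 3500·4.9 − 1600·sin56°·1.8 = 0 → D_y = 19537.6/5.8 = 3368.55 ≈ 3369 N.
ΣF_y = 0: C_y + 3368.55 − 3500 − 1600·sin56° = 0 → C_y = 1458 N.
ΣF_x = 0: C_x + 1600·cos56° = 0 → C_x = -894.7 N.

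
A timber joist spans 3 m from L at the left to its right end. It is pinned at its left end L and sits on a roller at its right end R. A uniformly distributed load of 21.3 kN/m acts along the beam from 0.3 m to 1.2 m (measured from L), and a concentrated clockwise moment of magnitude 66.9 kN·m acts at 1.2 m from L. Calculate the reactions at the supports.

L_x = 0, L_y = -7.923 kN, R_y = 27.09 kN

Resultant of the distributed load: 21.3 × 0.9 = 19.17 kN at 0.75 m from L.
ΣM about L: R_y·3 − (21.3·0.9)·0.75 − 66.9 = 0 → R_y = 81.2775/3 = 27.0925 ≈ 27.09 kN.
ΣF_y = 0: L_y + 27.0925 − 21.3·0.9 = 0 → L_y = -7.923 kN.
ΣF_x = 0: no horizontal applied forces, so L_x = 0.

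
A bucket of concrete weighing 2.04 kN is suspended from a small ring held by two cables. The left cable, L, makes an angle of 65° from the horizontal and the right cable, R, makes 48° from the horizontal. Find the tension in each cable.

T_L = 1.483 kN, T_R = 0.9366 kN

ΣF_x = 0: −T_L·cos65° + T_R·cos48° = 0 → T_R = 0.631593·T_L.
ΣF_y = 0: T_L·sin65° + T_R·sin48° = 2.04.
Substitute: T_L·(0.906308 + 0.631593·0.743145) = 2.04 → T_L = 1.48291 ≈ 1.483 kN.
Then T_R = 0.631593 × 1.48291 = 0.9366 kN.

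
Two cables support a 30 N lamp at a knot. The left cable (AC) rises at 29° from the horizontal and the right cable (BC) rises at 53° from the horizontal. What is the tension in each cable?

T_AC = 18.23 N, T_BC = 26.50 N

ΣF_x = 0: −T_AC·cos29° + T_BC·cos53° = 0 → T_BC = 1.4533·T_AC.
ΣF_y = 0: T_AC·sin29° + T_BC·sin53° = 30.
Substitute: T_AC·(0.48481 + 1.4533·0.798636) = 30 → T_AC = 18.2319 ≈ 18.23 N.
Then T_BC = 1.4533 × 18.2319 = 26.50 N.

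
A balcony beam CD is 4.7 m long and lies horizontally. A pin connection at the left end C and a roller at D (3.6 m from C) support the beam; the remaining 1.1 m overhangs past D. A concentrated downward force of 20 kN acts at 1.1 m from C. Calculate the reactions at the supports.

C_x = 0, C_y = 13.89 kN, D_y = 6.111 kN

Moments about C: D_y·3.6 − 20·1.1 = 0 → D_y = 22/3.6 = 6.11111 ≈ 6.111 kN.
ΣF_y = 0: C_y + 6.11111 − 20 = 0 → C_y = 13.89 kN.
ΣF_x = 0: no horizontal applied forces, so C_x = 0.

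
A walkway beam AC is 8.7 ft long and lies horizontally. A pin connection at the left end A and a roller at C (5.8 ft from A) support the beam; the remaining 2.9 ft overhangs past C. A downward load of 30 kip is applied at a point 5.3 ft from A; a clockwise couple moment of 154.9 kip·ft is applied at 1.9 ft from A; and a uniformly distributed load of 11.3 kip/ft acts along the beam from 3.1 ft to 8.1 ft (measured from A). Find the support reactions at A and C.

A_x = 0, A_y = -22.17 kip, C_y = 108.7 kip

Resultant of the distributed load: 11.3 × 5 = 56.5 kip at 5.6 ft from A.
Taking moments about A: C_y·5.8 − 30·5.3 − 154.9 − (11.3·5)·5.6 = 0 → C_y = 630.3/5.8 = 108.672 ≈ 108.7 kip.
ΣF_y = 0: A_y + 108.672 − 30 − 11.3·5 = 0 → A_y = -22.17 kip.
ΣF_x = 0: no horizontal applied forces, so A_x = 0.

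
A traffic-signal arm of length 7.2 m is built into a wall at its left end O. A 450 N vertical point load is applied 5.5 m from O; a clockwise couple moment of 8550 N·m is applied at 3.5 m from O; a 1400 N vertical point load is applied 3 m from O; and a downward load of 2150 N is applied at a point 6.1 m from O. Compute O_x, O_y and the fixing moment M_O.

O_x = 0, O_y = 4000 N, M_O = 28340 N·m

ΣF_x = 0: O_x = 0.
ΣF_y = 0: O_y − 450 − 1400 − 2150 = 0 → O_y = 4000 N.
ΣM about O: M_O − 450·5.5 − 8550 − 1400·3 − 2150·6.1 = 0 → M_O = 28340 N·m.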